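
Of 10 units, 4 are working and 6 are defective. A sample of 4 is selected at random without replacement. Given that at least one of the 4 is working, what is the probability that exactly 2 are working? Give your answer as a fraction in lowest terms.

Work in counts. Selections with at least one working: C(10,4) − C(6,4) = 210 − 15 = 195.
Of those, selections where exactly 2 are working: C(4,2)·C(6,2) = 6·15 = 90.
Conditional probability = 90/195 = 6/13.

6/13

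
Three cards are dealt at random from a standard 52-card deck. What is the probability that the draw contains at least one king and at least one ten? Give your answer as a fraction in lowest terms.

There are C(52,3) = 22100 possible draws.
By inclusion-exclusion on the complements, draws missing all kings or all tens: C(48,3) + C(48,3) − C(44,3) = 17296 + 17296 − 13244 = 21348.
So draws with at least one of each: 22100 − 21348 = 752, probability 752/22100 = 188/5525.

188/5525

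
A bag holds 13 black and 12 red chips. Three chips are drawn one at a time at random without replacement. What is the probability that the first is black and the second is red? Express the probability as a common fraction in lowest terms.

Multiply the conditional probabilities at each draw: 13/25 · 12/24 = 156/600 = 13/50.

13/50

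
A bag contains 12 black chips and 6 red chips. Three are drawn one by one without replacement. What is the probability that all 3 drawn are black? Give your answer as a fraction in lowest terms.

55/204

Multiply the conditional probabilities at each draw: 12/18 · 11/17 · 10/16 = 1320/4896 = 55/204.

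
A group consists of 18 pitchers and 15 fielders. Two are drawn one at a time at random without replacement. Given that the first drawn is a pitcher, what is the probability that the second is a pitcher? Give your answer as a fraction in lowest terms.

17/32

After removing one pitcher, 32 remain: 17 pitchers and 15 fielders.
So the probability the next is a pitcher is 17/32.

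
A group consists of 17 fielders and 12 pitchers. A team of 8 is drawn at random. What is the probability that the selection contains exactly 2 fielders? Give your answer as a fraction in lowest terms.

The sample space is all 8-subsets of the 29: C(29,8) = 4292145.
Selections with exactly 2 fielders: choose 2 of the 17 fielders and 6 of the 12 pitchers, C(17,2)·C(12,6) = 136·924 = 125664.
Probability = 125664/4292145 = 3808/130065.

3808/130065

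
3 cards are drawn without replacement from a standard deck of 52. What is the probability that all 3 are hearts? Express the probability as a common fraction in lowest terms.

There are C(52,3) = 22100 possible 3-card hands.
Hands that are all hearts: C(13,3) = 286.
Probability = 286/22100 = 11/850.

11/850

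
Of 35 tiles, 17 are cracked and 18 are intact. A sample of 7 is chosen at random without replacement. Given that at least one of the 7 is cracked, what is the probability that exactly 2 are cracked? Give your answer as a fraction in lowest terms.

8568/49211

Work in counts. Selections with at least one cracked: C(35,7) − C(18,7) = 6724520 − 31824 = 6692696.
Of those, selections where exactly 2 are cracked: C(17,2)·C(18,5) = 136·8568 = 1165248.
Conditional probability = 1165248/6692696 = 8568/49211.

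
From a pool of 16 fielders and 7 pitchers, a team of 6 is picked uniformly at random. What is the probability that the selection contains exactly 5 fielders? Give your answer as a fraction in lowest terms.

1456/4807

Total number of selections: C(23,6) = 100947.
Selections with exactly 5 fielders: choose 5 of the 16 fielders and 1 of the 7 pitchers, C(16,5)·C(7,1) = 4368·7 = 30576.
Probability = 30576/100947 = 1456/4807.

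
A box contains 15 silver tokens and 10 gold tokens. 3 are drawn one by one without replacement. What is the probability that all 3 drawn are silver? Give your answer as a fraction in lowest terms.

91/460

Multiply the conditional probabilities at each draw: 15/25 · 14/24 · 13/23 = 2730/13800 = 91/460.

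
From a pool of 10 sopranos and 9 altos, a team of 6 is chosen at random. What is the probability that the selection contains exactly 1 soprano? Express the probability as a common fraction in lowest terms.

The sample space is all 6-subsets of the 19: C(19,6) = 27132.
Selections with exactly 1 soprano: choose 1 of the 10 sopranos and 5 of the 9 altos, C(10,1)·C(9,5) = 10·126 = 1260.
Probability = 1260/27132 = 15/323.

15/323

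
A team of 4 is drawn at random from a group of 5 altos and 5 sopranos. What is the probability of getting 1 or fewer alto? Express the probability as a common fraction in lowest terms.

11/42

Total selections: C(10,4) = 210.
Favorable selections (1 or fewer alto): C(5,0)·C(5,4) + C(5,1)·C(5,3) = 5 + 50 = 55.
Probability = 55/210 = 11/42.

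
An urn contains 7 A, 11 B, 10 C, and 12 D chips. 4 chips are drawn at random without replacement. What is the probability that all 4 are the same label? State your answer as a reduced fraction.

There are C(40,4) = 91390 ways to draw 4 chips.
All same label: C(7,4) + C(11,4) + C(10,4) + C(12,4) = 35 + 330 + 210 + 495 = 1070.
Probability = 1070/91390 = 107/9139.

107/9139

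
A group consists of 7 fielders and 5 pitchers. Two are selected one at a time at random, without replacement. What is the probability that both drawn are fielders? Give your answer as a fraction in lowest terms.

Multiply the conditional probabilities at each draw: 7/12 · 6/11 = 42/132 = 7/22.

7/22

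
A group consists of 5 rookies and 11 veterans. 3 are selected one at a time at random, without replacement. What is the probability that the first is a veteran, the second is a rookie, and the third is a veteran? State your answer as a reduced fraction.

Multiply the conditional probabilities at each draw: 11/16 · 5/15 · 10/14 = 550/3360 = 55/336.

55/336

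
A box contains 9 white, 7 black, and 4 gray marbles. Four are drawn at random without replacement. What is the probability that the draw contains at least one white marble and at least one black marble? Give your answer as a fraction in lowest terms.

There are C(20,4) = 4845 possible draws.
By inclusion-exclusion on the complements, draws missing all white or all black: C(11,4) + C(13,4) − C(4,4) = 330 + 715 − 1 = 1044.
So draws with at least one of each: 4845 − 1044 = 3801, probability 3801/4845 = 1267/1615.

1267/1615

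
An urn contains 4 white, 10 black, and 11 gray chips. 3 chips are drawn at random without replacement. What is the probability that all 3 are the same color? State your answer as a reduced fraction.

289/2300

There are C(25,3) = 2300 ways to draw 3 chips.
All same color: C(4,3) + C(10,3) + C(11,3) = 4 + 120 + 165 = 289.
Probability = 289/2300.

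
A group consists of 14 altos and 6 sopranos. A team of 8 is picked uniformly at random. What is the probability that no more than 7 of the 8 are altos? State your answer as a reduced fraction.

Total selections: C(20,8) = 125970.
The complement is exactly 8 altos: C(14,8)·C(6,0) = 3003.
Probability = 1 − 3003/125970 = 122967/125970 = 3153/3230.

3153/3230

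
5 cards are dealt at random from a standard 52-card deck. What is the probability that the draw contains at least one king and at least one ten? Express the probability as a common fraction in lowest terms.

There are C(52,5) = 2598960 possible draws.
By inclusion-exclusion on the complements, draws missing all kings or all tens: C(48,5) + C(48,5) − C(44,5) = 1712304 + 1712304 − 1086008 = 2338600.
So draws with at least one of each: 2598960 − 2338600 = 260360, probability 260360/2598960 = 6509/64974.

6509/64974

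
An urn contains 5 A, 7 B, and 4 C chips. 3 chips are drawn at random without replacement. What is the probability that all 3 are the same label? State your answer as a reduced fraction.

7/80

There are C(16,3) = 560 ways to draw 3 chips.
All same label: C(5,3) + C(7,3) + C(4,3) = 10 + 35 + 4 = 49.
Probability = 49/560 = 7/80.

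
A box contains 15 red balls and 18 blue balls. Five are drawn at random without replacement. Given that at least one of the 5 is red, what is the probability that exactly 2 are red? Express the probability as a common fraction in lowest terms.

Work in counts. Selections with at least one red: C(33,5) − C(18,5) = 237336 − 8568 = 228768.
Of those, selections where exactly 2 are red: C(15,2)·C(18,3) = 105·816 = 85680.
Conditional probability = 85680/228768 = 1785/4766.

1785/4766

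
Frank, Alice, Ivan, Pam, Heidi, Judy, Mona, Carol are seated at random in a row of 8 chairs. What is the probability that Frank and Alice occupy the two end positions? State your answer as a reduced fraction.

There are 8! = 40320 arrangements.
Place Frank and Alice at the ends in 2 ways, arrange the remaining 6 in 6! = 720 ways: 2·720 = 1440.
Probability = 1440/40320 = 1/28.

1/28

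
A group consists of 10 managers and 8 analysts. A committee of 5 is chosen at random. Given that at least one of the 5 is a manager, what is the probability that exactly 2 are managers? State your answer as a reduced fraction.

45/152

Work in counts. Selections with at least one manager: C(18,5) − C(8,5) = 8568 − 56 = 8512.
Of those, selections where exactly 2 are managers: C(10,2)·C(8,3) = 45·56 = 2520.
Conditional probability = 2520/8512 = 45/152.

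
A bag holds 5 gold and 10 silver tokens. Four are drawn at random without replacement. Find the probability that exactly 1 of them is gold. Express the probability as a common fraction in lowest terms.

40/91

Total number of selections: C(15,4) = 1365.
Selections with exactly 1 gold: choose 1 of the 5 gold and 3 of the 10 silver, C(5,1)·C(10,3) = 5·120 = 600.
Probability = 600/1365 = 40/91.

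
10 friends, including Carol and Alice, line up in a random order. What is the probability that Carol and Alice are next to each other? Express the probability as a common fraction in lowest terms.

1/5

There are 10! = 3628800 arrangements.
Treat Carol and Alice as a block: 9! arrangements of the blocks × 2 orders within the block = 2·362880 = 725760.
Probability = 725760/3628800 = 1/5.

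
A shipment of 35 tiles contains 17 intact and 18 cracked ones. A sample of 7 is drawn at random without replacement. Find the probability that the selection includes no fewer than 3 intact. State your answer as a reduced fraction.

Total selections: C(35,7) = 6724520.
Count the complement (fewer than 3 intact): C(17,0)·C(18,7) + C(17,1)·C(18,6) + C(17,2)·C(18,5) = 31824 + 315588 + 1165248 = 1512660.
Probability = 1 − 1512660/6724520 = 5211860/6724520 = 15329/19778.

15329/19778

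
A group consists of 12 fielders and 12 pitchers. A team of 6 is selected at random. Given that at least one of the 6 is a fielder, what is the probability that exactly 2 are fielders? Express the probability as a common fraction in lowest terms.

Work in counts. Selections with at least one fielder: C(24,6) − C(12,6) = 134596 − 924 = 133672.
Of those, selections where exactly 2 are fielders: C(12,2)·C(12,4) = 66·495 = 32670.
Conditional probability = 32670/133672 = 1485/6076.

1485/6076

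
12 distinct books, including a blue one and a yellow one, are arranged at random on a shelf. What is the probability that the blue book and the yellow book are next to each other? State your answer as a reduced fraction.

1/6

There are 12! = 479001600 arrangements.
Treat the blue book and the yellow book as a block: 11! arrangements of the blocks × 2 orders within the block = 2·39916800 = 79833600.
Probability = 79833600/479001600 = 1/6.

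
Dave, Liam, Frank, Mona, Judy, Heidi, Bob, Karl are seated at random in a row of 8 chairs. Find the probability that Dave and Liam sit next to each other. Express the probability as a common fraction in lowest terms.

1/4

There are 8! = 40320 arrangements.
Treat Dave and Liam as a block: 7! arrangements of the blocks × 2 orders within the block = 2·5040 = 10080.
Probability = 10080/40320 = 1/4.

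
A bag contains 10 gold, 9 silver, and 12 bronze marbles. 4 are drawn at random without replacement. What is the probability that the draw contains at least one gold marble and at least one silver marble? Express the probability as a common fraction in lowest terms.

There are C(31,4) = 31465 possible draws.
By inclusion-exclusion on the complements, draws missing all gold or all silver: C(21,4) + C(22,4) − C(12,4) = 5985 + 7315 − 495 = 12805.
So draws with at least one of each: 31465 − 12805 = 18660, probability 18660/31465 = 3732/6293.

3732/6293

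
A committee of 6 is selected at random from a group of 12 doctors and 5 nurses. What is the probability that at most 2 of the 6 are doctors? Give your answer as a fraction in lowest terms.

171/6188

Total selections: C(17,6) = 12376.
Favorable selections (at most 2 doctors): C(12,1)·C(5,5) + C(12,2)·C(5,4) = 12 + 330 = 342.
Probability = 342/12376 = 171/6188.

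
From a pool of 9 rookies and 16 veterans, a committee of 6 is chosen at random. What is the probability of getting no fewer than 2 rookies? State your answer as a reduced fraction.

Total selections: C(25,6) = 177100.
Favorable selections (no fewer than 2 rookies): C(9,2)·C(16,4) + C(9,3)·C(16,3) + C(9,4)·C(16,2) + C(9,5)·C(16,1) + C(9,6)·C(16,0) = 65520 + 47040 + 15120 + 2016 + 84 = 129780.
Probability = 129780/177100 = 927/1265.

927/1265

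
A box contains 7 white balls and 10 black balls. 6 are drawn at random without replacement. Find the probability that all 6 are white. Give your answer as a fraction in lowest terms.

1/1768

There are C(17,6) = 12376 possible selections.
Selections with all white: C(7,6) = 7.
Probability = 7/12376 = 1/1768.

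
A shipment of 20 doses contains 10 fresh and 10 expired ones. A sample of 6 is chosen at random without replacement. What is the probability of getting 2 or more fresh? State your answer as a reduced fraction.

Total selections: C(20,6) = 38760.
Count the complement (fewer than 2 fresh): C(10,0)·C(10,6) + C(10,1)·C(10,5) = 210 + 2520 = 2730.
Probability = 1 − 2730/38760 = 36030/38760 = 1201/1292.

1201/1292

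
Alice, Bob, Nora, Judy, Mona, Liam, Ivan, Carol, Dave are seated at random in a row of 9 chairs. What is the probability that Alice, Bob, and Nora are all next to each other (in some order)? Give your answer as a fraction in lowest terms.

1/12

There are 9! = 362880 arrangements.
Treat the three as one block: 7! placements × 3! orders within the block = 5040·6 = 30240.
Probability = 30240/362880 = 1/12.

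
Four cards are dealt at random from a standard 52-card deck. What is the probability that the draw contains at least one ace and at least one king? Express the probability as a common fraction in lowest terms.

There are C(52,4) = 270725 possible draws.
By inclusion-exclusion on the complements, draws missing all aces or all kings: C(48,4) + C(48,4) − C(44,4) = 194580 + 194580 − 135751 = 253409.
So draws with at least one of each: 270725 − 253409 = 17316, probability 17316/270725 = 1332/20825.

1332/20825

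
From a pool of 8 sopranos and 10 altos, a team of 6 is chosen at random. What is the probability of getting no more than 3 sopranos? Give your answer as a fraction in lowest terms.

Total selections: C(18,6) = 18564.
Count the complement (more than 3 sopranos): C(8,4)·C(10,2) + C(8,5)·C(10,1) + C(8,6)·C(10,0) = 3150 + 560 + 28 = 3738.
Probability = 1 − 3738/18564 = 14826/18564 = 353/442.

353/442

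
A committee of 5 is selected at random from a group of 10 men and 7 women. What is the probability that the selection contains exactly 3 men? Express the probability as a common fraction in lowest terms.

The sample space is all 5-subsets of the 17: C(17,5) = 6188.
Selections with exactly 3 men: choose 3 of the 10 men and 2 of the 7 women, C(10,3)·C(7,2) = 120·21 = 2520.
Probability = 2520/6188 = 90/221.

90/221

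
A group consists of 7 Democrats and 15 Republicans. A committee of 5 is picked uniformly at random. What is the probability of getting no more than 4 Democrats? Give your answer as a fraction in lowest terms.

1253/1254

Total selections: C(22,5) = 26334.
The complement is exactly 5 Democrats: C(7,5)·C(15,0) = 21.
Probability = 1 − 21/26334 = 26313/26334 = 1253/1254.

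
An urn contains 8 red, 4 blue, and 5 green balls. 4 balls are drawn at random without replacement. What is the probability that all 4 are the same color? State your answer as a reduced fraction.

There are C(17,4) = 2380 ways to draw 4 balls.
All same color: C(8,4) + C(4,4) + C(5,4) = 70 + 1 + 5 = 76.
Probability = 76/2380 = 19/595.

19/595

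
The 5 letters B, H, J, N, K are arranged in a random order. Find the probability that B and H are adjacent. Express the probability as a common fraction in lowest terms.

There are 5! = 120 arrangements.
Treat B and H as a block: 4! arrangements of the blocks × 2 orders within the block = 2·24 = 48.
Probability = 48/120 = 2/5.

2/5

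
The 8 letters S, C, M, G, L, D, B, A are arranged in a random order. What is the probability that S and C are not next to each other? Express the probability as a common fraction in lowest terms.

There are 8! = 40320 arrangements.
Arrangements with S and C adjacent: 2·7! = 10080.
So not adjacent: 40320 − 10080 = 30240, probability 30240/40320 = 3/4.

3/4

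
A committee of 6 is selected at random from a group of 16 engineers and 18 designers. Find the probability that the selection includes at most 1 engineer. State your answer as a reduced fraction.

There are C(34,6) = 1344904 ways to choose the 6.
Favorable selections (at most 1 engineer): C(16,0)·C(18,6) + C(16,1)·C(18,5) = 18564 + 137088 = 155652.
Probability = 155652/1344904 = 2289/19778.

2289/19778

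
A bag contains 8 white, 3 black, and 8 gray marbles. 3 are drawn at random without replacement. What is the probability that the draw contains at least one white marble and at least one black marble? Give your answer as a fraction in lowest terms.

100/323

There are C(19,3) = 969 possible draws.
By inclusion-exclusion on the complements, draws missing all white or all black: C(11,3) + C(16,3) − C(8,3) = 165 + 560 − 56 = 669.
So draws with at least one of each: 969 − 669 = 300, probability 300/969 = 100/323.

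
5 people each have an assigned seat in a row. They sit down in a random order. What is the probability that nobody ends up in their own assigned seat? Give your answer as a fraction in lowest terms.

There are 5! = 120 seatings.
By inclusion-exclusion, seatings with no fixed points: C(5,0)·5! − C(5,1)·4! + C(5,2)·3! − C(5,3)·2! + C(5,4)·1! − C(5,5)·0! = 44.
Probability = 44/120 = 11/30.

11/30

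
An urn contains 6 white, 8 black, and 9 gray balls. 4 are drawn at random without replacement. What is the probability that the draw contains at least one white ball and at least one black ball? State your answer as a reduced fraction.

68/115

There are C(23,4) = 8855 possible draws.
By inclusion-exclusion on the complements, draws missing all white or all black: C(17,4) + C(15,4) − C(9,4) = 2380 + 1365 − 126 = 3619.
So draws with at least one of each: 8855 − 3619 = 5236, probability 5236/8855 = 68/115.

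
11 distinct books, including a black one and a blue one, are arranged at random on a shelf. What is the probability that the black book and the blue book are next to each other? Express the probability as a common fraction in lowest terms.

2/11

There are 11! = 39916800 arrangements.
Treat the black book and the blue book as a block: 10! arrangements of the blocks × 2 orders within the block = 2·3628800 = 7257600.
Probability = 7257600/39916800 = 2/11.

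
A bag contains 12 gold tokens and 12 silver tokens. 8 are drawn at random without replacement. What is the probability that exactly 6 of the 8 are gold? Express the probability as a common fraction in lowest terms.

616/7429

There are C(24,8) = 735471 ways to choose 8 from 24.
Selections with exactly 6 gold: choose 6 of the 12 gold and 2 of the 12 silver, C(12,6)·C(12,2) = 924·66 = 60984.
Probability = 60984/735471 = 616/7429.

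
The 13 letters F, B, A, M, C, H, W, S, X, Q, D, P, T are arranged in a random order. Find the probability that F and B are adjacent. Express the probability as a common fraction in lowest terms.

There are 13! = 6227020800 arrangements.
Treat F and B as a block: 12! arrangements of the blocks × 2 orders within the block = 2·479001600 = 958003200.
Probability = 958003200/6227020800 = 2/13.

2/13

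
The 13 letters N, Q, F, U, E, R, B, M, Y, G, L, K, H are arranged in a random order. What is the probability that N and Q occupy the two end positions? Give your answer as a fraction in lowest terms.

There are 13! = 6227020800 arrangements.
Place N and Q at the ends in 2 ways, arrange the remaining 11 in 11! = 39916800 ways: 2·39916800 = 79833600.
Probability = 79833600/6227020800 = 1/78.

1/78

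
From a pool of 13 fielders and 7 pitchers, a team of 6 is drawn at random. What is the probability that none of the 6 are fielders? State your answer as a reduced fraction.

There are C(20,6) = 38760 possible selections.
Selections with no fielders (all pitchers): C(7,6) = 7.
Probability = 7/38760.

7/38760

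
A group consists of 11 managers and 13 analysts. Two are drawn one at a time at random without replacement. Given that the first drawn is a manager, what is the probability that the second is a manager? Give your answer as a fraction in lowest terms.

After removing one manager, 23 remain: 10 managers and 13 analysts.
So the probability the next is a manager is 10/23.

10/23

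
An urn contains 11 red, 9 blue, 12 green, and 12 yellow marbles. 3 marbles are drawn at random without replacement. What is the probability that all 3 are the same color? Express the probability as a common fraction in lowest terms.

There are C(44,3) = 13244 ways to draw 3 marbles.
All same color: C(11,3) + C(9,3) + C(12,3) + C(12,3) = 165 + 84 + 220 + 220 = 689.
Probability = 689/13244.

689/13244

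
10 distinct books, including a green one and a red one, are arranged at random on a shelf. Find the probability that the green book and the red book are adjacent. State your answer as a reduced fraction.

There are 10! = 3628800 arrangements.
Treat the green book and the red book as a block: 9! arrangements of the blocks × 2 orders within the block = 2·362880 = 725760.
Probability = 725760/3628800 = 1/5.

1/5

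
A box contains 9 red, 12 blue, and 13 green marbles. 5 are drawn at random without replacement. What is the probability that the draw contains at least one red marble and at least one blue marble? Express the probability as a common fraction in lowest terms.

6063/8432

There are C(34,5) = 278256 possible draws.
By inclusion-exclusion on the complements, draws missing all red or all blue: C(25,5) + C(22,5) − C(13,5) = 53130 + 26334 − 1287 = 78177.
So draws with at least one of each: 278256 − 78177 = 200079, probability 200079/278256 = 6063/8432.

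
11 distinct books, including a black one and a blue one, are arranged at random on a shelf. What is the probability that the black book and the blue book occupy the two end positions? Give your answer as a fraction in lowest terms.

1/55

There are 11! = 39916800 arrangements.
Place the black book and the blue book at the ends in 2 ways, arrange the remaining 9 in 9! = 362880 ways: 2·362880 = 725760.
Probability = 725760/39916800 = 1/55.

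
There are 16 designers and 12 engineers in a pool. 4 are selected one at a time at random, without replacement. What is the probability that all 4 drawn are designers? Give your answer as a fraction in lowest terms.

4/45

Multiply the conditional probabilities at each draw: 16/28 · 15/27 · 14/26 · 13/25 = 43680/491400 = 4/45.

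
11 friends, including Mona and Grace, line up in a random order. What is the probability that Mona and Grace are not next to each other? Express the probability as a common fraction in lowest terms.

There are 11! = 39916800 arrangements.
Arrangements with Mona and Grace adjacent: 2·10! = 7257600.
So not adjacent: 39916800 − 7257600 = 32659200, probability 32659200/39916800 = 9/11.

9/11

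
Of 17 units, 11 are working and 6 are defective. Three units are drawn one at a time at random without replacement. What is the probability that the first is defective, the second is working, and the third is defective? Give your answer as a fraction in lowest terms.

11/136

Multiply the conditional probabilities at each draw: 6/17 · 11/16 · 5/15 = 330/4080 = 11/136.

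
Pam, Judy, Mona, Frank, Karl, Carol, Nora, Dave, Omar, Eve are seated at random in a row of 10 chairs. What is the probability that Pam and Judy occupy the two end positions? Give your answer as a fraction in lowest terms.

There are 10! = 3628800 arrangements.
Place Pam and Judy at the ends in 2 ways, arrange the remaining 8 in 8! = 40320 ways: 2·40320 = 80640.
Probability = 80640/3628800 = 1/45.

1/45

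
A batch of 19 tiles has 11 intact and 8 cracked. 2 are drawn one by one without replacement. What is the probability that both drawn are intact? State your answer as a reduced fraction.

55/171

Multiply the conditional probabilities at each draw: 11/19 · 10/18 = 110/342 = 55/171.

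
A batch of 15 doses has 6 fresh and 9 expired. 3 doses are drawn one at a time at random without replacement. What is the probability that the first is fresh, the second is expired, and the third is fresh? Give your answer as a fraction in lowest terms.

9/91

Multiply the conditional probabilities at each draw: 6/15 · 9/14 · 5/13 = 270/2730 = 9/91.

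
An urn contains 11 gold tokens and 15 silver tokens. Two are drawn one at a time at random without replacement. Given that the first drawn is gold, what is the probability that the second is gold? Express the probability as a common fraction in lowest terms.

2/5

After removing one gold, 25 remain: 10 gold and 15 silver.
So the probability the next is gold is 10/25 = 2/5.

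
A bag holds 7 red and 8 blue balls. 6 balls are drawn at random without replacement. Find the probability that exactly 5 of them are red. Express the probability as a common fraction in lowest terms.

Total number of selections: C(15,6) = 5005.
Selections with exactly 5 red: choose 5 of the 7 red and 1 of the 8 blue, C(7,5)·C(8,1) = 21·8 = 168.
Probability = 168/5005 = 24/715.

24/715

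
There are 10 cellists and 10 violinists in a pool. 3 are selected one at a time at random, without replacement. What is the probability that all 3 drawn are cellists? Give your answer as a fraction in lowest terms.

Multiply the conditional probabilities at each draw: 10/20 · 9/19 · 8/18 = 720/6840 = 2/19.

2/19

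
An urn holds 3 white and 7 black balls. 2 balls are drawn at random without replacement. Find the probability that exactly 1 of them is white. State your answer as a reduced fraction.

7/15

The sample space is all 2-subsets of the 10: C(10,2) = 45.
Selections with exactly 1 white: choose 1 of the 3 white and 1 of the 7 black, C(3,1)·C(7,1) = 3·7 = 21.
Probability = 21/45 = 7/15.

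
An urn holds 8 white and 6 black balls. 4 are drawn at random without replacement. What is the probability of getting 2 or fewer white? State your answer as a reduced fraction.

85/143

There are C(14,4) = 1001 ways to choose the 4.
Count the complement (more than 2 white): C(8,3)·C(6,1) + C(8,4)·C(6,0) = 336 + 70 = 406.
Probability = 1 − 406/1001 = 595/1001 = 85/143.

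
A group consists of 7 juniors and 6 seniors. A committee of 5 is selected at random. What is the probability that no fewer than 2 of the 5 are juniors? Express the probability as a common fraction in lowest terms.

392/429

There are C(13,5) = 1287 ways to choose the 5.
Count the complement (fewer than 2 juniors): C(7,0)·C(6,5) + C(7,1)·C(6,4) = 6 + 105 = 111.
Probability = 1 − 111/1287 = 1176/1287 = 392/429.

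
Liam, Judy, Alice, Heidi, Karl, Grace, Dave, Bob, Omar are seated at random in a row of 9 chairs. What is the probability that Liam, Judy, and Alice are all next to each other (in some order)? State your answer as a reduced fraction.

1/12

There are 9! = 362880 arrangements.
Treat the three as one block: 7! placements × 3! orders within the block = 5040·6 = 30240.
Probability = 30240/362880 = 1/12.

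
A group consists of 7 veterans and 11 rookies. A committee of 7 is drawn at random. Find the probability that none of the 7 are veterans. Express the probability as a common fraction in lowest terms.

55/5304

There are C(18,7) = 31824 possible selections.
Selections with no veterans (all rookies): C(11,7) = 330.
Probability = 330/31824 = 55/5304.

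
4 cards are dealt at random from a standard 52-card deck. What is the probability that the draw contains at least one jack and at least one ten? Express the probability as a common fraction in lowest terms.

1332/20825

There are C(52,4) = 270725 possible draws.
By inclusion-exclusion on the complements, draws missing all jacks or all tens: C(48,4) + C(48,4) − C(44,4) = 194580 + 194580 − 135751 = 253409.
So draws with at least one of each: 270725 − 253409 = 17316, probability 17316/270725 = 1332/20825.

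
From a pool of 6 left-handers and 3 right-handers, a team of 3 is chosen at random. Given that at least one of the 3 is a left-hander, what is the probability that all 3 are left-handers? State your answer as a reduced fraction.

Work in counts. Selections with at least one left-hander: C(9,3) − C(3,3) = 84 − 1 = 83.
Of those, selections where all 3 are left-handers: C(6,3) = 20.
Conditional probability = 20/83.

20/83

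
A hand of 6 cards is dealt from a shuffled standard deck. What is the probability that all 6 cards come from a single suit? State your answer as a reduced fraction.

There are C(52,6) = 20358520 possible 6-card hands.
Hands of one suit: 4 suits × C(13,6) = 4·1716 = 6864.
Probability = 6864/20358520 = 66/195755.

66/195755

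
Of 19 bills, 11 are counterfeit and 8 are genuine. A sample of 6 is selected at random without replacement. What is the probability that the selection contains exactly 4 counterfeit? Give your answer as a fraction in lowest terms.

There are C(19,6) = 27132 ways to choose 6 from 19.
Selections with exactly 4 counterfeit: choose 4 of the 11 counterfeit and 2 of the 8 genuine, C(11,4)·C(8,2) = 330·28 = 9240.
Probability = 9240/27132 = 110/323.

110/323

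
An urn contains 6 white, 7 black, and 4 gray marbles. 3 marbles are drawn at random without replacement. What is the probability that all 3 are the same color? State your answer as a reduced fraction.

59/680

There are C(17,3) = 680 ways to draw 3 marbles.
All same color: C(6,3) + C(7,3) + C(4,3) = 20 + 35 + 4 = 59.
Probability = 59/680.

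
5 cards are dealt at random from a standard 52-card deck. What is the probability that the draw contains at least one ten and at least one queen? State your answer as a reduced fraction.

6509/64974

There are C(52,5) = 2598960 possible draws.
By inclusion-exclusion on the complements, draws missing all tens or all queens: C(48,5) + C(48,5) − C(44,5) = 1712304 + 1712304 − 1086008 = 2338600.
So draws with at least one of each: 2598960 − 2338600 = 260360, probability 260360/2598960 = 6509/64974.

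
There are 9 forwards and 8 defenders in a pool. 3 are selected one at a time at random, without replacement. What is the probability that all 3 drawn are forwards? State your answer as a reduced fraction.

Multiply the conditional probabilities at each draw: 9/17 · 8/16 · 7/15 = 504/4080 = 21/170.

21/170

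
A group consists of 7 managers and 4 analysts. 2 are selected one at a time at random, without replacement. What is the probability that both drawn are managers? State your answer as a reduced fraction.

21/55

Multiply the conditional probabilities at each draw: 7/11 · 6/10 = 42/110 = 21/55.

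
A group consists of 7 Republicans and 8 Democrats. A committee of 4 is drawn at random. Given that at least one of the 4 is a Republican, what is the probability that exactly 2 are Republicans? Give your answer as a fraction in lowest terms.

Work in counts. Selections with at least one Republican: C(15,4) − C(8,4) = 1365 − 70 = 1295.
Of those, selections where exactly 2 are Republicans: C(7,2)·C(8,2) = 21·28 = 588.
Conditional probability = 588/1295 = 84/185.

84/185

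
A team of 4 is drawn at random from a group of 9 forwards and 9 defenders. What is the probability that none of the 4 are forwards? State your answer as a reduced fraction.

There are C(18,4) = 3060 possible selections.
Selections with no forwards (all defenders): C(9,4) = 126.
Probability = 126/3060 = 7/170.

7/170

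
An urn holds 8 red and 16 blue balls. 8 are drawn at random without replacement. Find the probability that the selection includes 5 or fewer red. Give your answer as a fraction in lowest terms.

There are C(24,8) = 735471 ways to choose the 8.
Count the complement (more than 5 red): C(8,6)·C(16,2) + C(8,7)·C(16,1) + C(8,8)·C(16,0) = 3360 + 128 + 1 = 3489.
Probability = 1 − 3489/735471 = 731982/735471 = 243994/245157.

243994/245157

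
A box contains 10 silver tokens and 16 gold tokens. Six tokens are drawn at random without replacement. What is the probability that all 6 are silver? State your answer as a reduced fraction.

There are C(26,6) = 230230 possible selections.
Selections with all silver: C(10,6) = 210.
Probability = 210/230230 = 3/3289.

3/3289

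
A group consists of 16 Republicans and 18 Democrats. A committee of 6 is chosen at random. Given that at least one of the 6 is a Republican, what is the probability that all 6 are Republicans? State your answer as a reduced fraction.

2002/331585

Work in counts. Selections with at least one Republican: C(34,6) − C(18,6) = 1344904 − 18564 = 1326340.
Of those, selections where all 6 are Republicans: C(16,6) = 8008.
Conditional probability = 8008/1326340 = 2002/331585.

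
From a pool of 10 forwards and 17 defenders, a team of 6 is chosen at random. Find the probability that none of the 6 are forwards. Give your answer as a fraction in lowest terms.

There are C(27,6) = 296010 possible selections.
Selections with no forwards (all defenders): C(17,6) = 12376.
Probability = 12376/296010 = 476/11385.

476/11385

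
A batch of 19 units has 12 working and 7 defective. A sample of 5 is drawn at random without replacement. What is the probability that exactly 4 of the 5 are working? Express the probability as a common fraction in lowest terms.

385/1292

There are C(19,5) = 11628 ways to choose 5 from 19.
Selections with exactly 4 working: choose 4 of the 12 working and 1 of the 7 defective, C(12,4)·C(7,1) = 495·7 = 3465.
Probability = 3465/11628 = 385/1292.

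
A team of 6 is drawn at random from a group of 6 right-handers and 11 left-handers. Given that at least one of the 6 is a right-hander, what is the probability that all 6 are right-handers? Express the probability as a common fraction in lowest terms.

1/11914

Work in counts. Selections with at least one right-hander: C(17,6) − C(11,6) = 12376 − 462 = 11914.
Of those, selections where all 6 are right-handers: C(6,6) = 1.
Conditional probability = 1/11914.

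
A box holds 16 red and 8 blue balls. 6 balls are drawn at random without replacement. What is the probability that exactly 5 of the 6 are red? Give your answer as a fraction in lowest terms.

Total number of selections: C(24,6) = 134596.
Selections with exactly 5 red: choose 5 of the 16 red and 1 of the 8 blue, C(16,5)·C(8,1) = 4368·8 = 34944.
Probability = 34944/134596 = 1248/4807.

1248/4807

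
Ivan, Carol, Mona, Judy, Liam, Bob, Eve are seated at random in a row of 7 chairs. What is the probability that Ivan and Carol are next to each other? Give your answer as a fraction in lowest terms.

2/7

There are 7! = 5040 arrangements.
Treat Ivan and Carol as a block: 6! arrangements of the blocks × 2 orders within the block = 2·720 = 1440.
Probability = 1440/5040 = 2/7.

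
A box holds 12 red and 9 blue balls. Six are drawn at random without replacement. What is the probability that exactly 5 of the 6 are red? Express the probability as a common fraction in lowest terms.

297/2261

The sample space is all 6-subsets of the 21: C(21,6) = 54264.
Selections with exactly 5 red: choose 5 of the 12 red and 1 of the 9 blue, C(12,5)·C(9,1) = 792·9 = 7128.
Probability = 7128/54264 = 297/2261.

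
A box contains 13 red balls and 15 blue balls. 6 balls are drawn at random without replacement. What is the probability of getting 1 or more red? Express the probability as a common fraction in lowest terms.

Total selections: C(28,6) = 376740.
The complement is all 6 are blue: C(15,6) = 5005.
Probability = 1 − 5005/376740 = 371735/376740 = 817/828.

817/828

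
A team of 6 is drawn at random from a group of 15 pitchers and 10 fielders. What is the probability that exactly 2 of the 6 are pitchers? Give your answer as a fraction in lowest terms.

The sample space is all 6-subsets of the 25: C(25,6) = 177100.
Selections with exactly 2 pitchers: choose 2 of the 15 pitchers and 4 of the 10 fielders, C(15,2)·C(10,4) = 105·210 = 22050.
Probability = 22050/177100 = 63/506.

63/506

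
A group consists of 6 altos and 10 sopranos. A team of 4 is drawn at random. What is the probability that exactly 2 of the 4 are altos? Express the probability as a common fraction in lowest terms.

135/364

There are C(16,4) = 1820 ways to choose 4 from 16.
Selections with exactly 2 altos: choose 2 of the 6 altos and 2 of the 10 sopranos, C(6,2)·C(10,2) = 15·45 = 675.
Probability = 675/1820 = 135/364.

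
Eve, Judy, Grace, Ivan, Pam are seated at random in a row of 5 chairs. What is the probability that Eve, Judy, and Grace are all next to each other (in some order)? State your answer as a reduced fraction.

3/10

There are 5! = 120 arrangements.
Treat the three as one block: 3! placements × 3! orders within the block = 6·6 = 36.
Probability = 36/120 = 3/10.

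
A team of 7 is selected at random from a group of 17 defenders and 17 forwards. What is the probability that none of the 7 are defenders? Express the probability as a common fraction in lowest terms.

13/3596

There are C(34,7) = 5379616 possible selections.
Selections with no defenders (all forwards): C(17,7) = 19448.
Probability = 19448/5379616 = 13/3596.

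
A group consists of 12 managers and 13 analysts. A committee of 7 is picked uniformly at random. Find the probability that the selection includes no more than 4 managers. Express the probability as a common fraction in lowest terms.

There are C(25,7) = 480700 ways to choose the 7.
Favorable selections (no more than 4 managers): C(12,0)·C(13,7) + C(12,1)·C(13,6) + C(12,2)·C(13,5) + C(12,3)·C(13,4) + C(12,4)·C(13,3) = 1716 + 20592 + 84942 + 157300 + 141570 = 406120.
Probability = 406120/480700 = 1846/2185.

1846/2185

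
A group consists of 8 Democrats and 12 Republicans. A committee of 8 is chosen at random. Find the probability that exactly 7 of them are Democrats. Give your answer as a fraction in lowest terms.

Total number of selections: C(20,8) = 125970.
Selections with exactly 7 Democrats: choose 7 of the 8 Democrats and 1 of the 12 Republicans, C(8,7)·C(12,1) = 8·12 = 96.
Probability = 96/125970 = 16/20995.

16/20995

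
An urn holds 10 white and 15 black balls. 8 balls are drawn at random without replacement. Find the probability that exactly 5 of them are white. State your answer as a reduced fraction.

There are C(25,8) = 1081575 ways to choose 8 from 25.
Selections with exactly 5 white: choose 5 of the 10 white and 3 of the 15 black, C(10,5)·C(15,3) = 252·455 = 114660.
Probability = 114660/1081575 = 2548/24035.

2548/24035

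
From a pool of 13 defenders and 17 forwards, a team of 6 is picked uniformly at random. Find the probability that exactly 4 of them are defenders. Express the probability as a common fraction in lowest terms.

Total number of selections: C(30,6) = 593775.
Selections with exactly 4 defenders: choose 4 of the 13 defenders and 2 of the 17 forwards, C(13,4)·C(17,2) = 715·136 = 97240.
Probability = 97240/593775 = 1496/9135.

1496/9135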